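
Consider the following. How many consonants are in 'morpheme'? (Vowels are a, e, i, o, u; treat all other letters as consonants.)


Consonants in 'morpheme': m, r, p, h, m = 5 consonants.

5


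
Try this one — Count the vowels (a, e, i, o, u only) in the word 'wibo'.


Vowels in 'wibo': i, o = 2 vowels.

2


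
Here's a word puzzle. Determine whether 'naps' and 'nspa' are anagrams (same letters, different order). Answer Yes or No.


Sorted letters of 'naps': 'anps'
Sorted letters of 'nspa': 'anps'
They match.

Yes


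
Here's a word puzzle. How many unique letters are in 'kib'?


Unique letters in 'kib': {b, i, k} = 3 distinct letters.

3


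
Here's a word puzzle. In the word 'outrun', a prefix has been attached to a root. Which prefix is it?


The word 'outrun' = 'out' (prefix) + 'run' (root). The prefix is 'out'.

out


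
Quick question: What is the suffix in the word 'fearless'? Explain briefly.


The word 'fearless' = 'fear' (root) + '-less' (suffix). The suffix is '-less'.

less


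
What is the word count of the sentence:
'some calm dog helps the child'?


Split into words: some | calm | dog | helps | the | child = 6 words.

6


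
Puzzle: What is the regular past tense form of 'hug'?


Apply rule: Double final consonant and add -ed. 'hug' becomes 'hugged'.

hugged


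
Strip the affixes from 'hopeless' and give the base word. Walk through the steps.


Remove suffix '-less' from 'hopeless' to get root 'hope'.

hope


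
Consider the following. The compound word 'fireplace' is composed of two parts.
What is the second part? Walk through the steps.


Split 'fireplace' into 'fire' + 'place'. The second part is 'place'.

place


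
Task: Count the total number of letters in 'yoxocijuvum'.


Spell out 'yoxocijuvum' and number each letter: y(1), o(2), x(3), o(4), c(5), i(6), j(7), u(8), v(9), u(10), m(11). Total: 11 letters.

11


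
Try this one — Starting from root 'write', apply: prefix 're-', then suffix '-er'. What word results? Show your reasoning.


Step 1: Add prefix 're-' to 'write' = 'rewrite'
Step 2: Add suffix '-er' to 'rewrite' = 'rewriter'

rewriter


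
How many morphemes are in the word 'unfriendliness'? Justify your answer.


Decomposition: un- (prefix) + friend (root) + -ly (suffix) + -ness (suffix) = 4 morpheme(s)

4 morphemes


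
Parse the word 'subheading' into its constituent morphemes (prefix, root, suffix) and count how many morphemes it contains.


Step 1: Identify prefix: 'sub' (meaning: below)
Step 2: Identify root: 'head'
Step 3: Identify suffix(es): 'ing'
Decomposition: sub- (prefix: below) + head (root) + -ing (suffix: ongoing/result)
Total morphemes: 3

3 morphemes (sub- (prefix: below) + head (root) + -ing (suffix: ongoing/result))


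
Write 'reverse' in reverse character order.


Reverse 'reverse' character by character: 'esrever'.

esrever


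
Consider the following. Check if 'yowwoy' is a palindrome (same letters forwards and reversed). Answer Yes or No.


Forward: 'yowwoy'
Reversed: 'yowwoy'
They are identical.

Yes


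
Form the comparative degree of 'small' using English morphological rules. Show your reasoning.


Apply comparative formation (add -er): 'small' -> 'smaller'.

smaller


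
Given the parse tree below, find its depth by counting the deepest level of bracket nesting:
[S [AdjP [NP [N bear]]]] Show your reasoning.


Count bracket nesting levels:
'[' at pos 0: depth = 1
'[' at pos 3: depth = 2
'[' at pos 9: depth = 3
'[' at pos 13: depth = 4
Maximum depth reached: 4

4


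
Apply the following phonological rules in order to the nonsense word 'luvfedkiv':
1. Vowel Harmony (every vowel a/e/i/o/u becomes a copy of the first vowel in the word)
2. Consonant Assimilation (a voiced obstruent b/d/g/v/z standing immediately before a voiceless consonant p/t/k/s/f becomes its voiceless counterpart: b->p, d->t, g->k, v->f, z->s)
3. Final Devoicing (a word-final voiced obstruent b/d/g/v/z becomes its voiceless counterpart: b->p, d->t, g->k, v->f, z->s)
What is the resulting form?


Starting form: 'luvfedkiv'
Rule 1: Vowel Harmony: all vowels become 'u' (matching first vowel). 'luvfedkiv' -> 'luvfudkuv'
Rule 2: Consonant Assimilation: voiced obstruent before voiceless consonant becomes voiceless ('vf' -> 'ff', 'dk' -> 'tk'). 'luvfudkuv' -> 'luffutkuv'
Rule 3: Final Devoicing: word-final voiced obstruent 'v' becomes voiceless 'f'. 'luffutkuv' -> 'luffutkuf'
Final form: 'luffutkuf'

luffutkuf


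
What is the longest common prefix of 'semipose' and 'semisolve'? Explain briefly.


Compare from the start: 4 characters match: 'semi'. Mismatch at position 5: 'p' vs 's'.

semi


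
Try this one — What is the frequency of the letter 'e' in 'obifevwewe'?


Letter 'e' in 'obifevwewe': found at position(s) 5, 8, 10 = 3 occurrence(s).

3


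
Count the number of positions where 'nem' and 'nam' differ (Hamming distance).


Alignment:
Position 1: 'n' vs 'n' = match
Position 2: 'e' vs 'a' = DIFFER
Position 3: 'm' vs 'm' = match
Total differences: 1

1


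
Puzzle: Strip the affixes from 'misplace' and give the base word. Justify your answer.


Remove prefix 'mis' from 'misplace' to get root 'place'.

place


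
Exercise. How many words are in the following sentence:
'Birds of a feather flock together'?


Split into words: Birds | of | a | feather | flock | together = 6 words.

6


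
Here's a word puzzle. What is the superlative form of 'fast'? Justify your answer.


Apply superlative formation (add -est): 'fast' -> 'fastest'.

fastest


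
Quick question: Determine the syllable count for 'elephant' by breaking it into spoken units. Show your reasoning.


Break 'elephant' into syllables: el-e-phant -> el | e | phant = 3 syllables

3 syllables


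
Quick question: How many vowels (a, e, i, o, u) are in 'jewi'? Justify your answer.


Vowels in 'jewi': e, i = 2 vowels.

2


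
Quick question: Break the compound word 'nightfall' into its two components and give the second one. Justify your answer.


Split 'nightfall' into 'night' + 'fall'. The second part is 'fall'.

fall


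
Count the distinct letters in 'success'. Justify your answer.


Unique letters in 'success': {c, e, s, u} = 4 distinct letters.

4


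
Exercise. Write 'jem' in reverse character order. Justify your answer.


Reverse 'jem' character by character: 'mej'.

mej


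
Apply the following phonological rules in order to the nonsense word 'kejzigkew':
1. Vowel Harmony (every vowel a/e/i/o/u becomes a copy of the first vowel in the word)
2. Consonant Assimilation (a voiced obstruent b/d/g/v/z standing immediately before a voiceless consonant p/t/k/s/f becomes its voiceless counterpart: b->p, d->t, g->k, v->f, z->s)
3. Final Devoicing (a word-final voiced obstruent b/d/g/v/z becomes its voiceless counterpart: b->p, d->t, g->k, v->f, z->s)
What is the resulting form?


Starting form: 'kejzigkew'
Rule 1: Vowel Harmony: all vowels become 'e' (matching first vowel). 'kejzigkew' -> 'kejzegkew'
Rule 2: Consonant Assimilation: voiced obstruent before voiceless consonant becomes voiceless ('gk' -> 'kk'). 'kejzegkew' -> 'kejzekkew'
Rule 3: Final Devoicing: final consonant 'w' is not one of the voiced obstruents b/d/g/v/z. No change.
Final form: 'kejzekkew'

kejzekkew


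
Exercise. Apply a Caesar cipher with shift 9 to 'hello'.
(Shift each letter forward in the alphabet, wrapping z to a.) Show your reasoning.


Shift each letter by 9: h -> q, e -> n, l -> u, l -> u, o -> x. Result: 'qnuux'.

qnuux


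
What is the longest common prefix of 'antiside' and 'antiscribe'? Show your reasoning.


Compare from the start: 5 characters match: 'antis'. Mismatch at position 6: 'i' vs 'c'.

antis


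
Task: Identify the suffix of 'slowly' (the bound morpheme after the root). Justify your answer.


The word 'slowly' = 'slow' (root) + '-ly' (suffix). The suffix is '-ly'.

ly


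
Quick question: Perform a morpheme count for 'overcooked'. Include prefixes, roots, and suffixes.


Decomposition: over- (prefix) + cook (root) + -ed (suffix) = 3 morpheme(s)

3 morphemes


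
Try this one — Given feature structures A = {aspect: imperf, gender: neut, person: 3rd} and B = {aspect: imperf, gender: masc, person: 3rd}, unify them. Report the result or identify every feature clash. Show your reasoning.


Compare features:
aspect: A=imperf vs B=imperf -> unified: imperf
gender: A=neut vs B=masc -> CLASH
person: A=3rd vs B=3rd -> unified: 3rd
Clash detected on feature 'gender' (neut vs masc); unification fails.

CLASH on 'gender' (neut vs masc)


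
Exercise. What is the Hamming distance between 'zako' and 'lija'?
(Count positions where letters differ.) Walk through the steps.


Alignment:
Position 1: 'z' vs 'l' = DIFFER
Position 2: 'a' vs 'i' = DIFFER
Position 3: 'k' vs 'j' = DIFFER
Position 4: 'o' vs 'a' = DIFFER
Total differences: 4

4


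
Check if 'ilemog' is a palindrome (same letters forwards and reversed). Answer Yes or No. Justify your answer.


Forward: 'ilemog'
Reversed: 'gomeli'
They differ.

No


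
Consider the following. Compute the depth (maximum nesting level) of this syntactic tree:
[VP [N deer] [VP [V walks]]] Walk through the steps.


Count bracket nesting levels:
'[' at pos 0: depth = 1
'[' at pos 4: depth = 2
'[' at pos 13: depth = 2
'[' at pos 17: depth = 3
Maximum depth reached: 3

3


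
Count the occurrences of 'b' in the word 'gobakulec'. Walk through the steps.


Letter 'b' in 'gobakulec': found at position(s) 3 = 1 occurrence(s).

1


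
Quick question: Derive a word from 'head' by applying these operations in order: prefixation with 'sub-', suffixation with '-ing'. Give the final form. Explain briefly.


Step 1: Add prefix 'sub-' to 'head' = 'subhead'
Step 2: Add suffix '-ing' to 'subhead' = 'subheading'

subheading


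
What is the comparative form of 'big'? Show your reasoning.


Apply comparative formation (double final consonant, add -er): 'big' -> 'bigger'.

bigger


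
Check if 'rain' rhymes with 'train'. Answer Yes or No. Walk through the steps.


Rime (stressed vowel + following sounds) of 'rain': -ain = /eɪn/
Rime of 'train': -ain = /eɪn/
/eɪn/ and /eɪn/ are the same ending sound, so the words rhyme.

Yes


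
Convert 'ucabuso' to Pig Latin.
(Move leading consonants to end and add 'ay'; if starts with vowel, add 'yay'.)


'ucabuso' starts with a vowel, so add 'yay': 'ucabusoyay'.

ucabusoyay


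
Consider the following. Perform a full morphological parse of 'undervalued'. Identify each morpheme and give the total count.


Step 1: Identify prefix: 'under' (meaning: beneath/insufficient)
Step 2: Identify root: 'value'
Step 3: Identify suffix(es): 'ed'
Decomposition: under- (prefix: beneath/insufficient) + value (root) + -ed (suffix: past)
Total morphemes: 3

3 morphemes (under- (prefix: beneath/insufficient) + value (root) + -ed (suffix: past))


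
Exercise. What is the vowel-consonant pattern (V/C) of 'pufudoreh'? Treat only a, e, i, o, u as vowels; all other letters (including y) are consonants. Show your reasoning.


Letter mapping: p = C, u = V, f = C, u = V, d = C, o = V, r = C, e = V, h = C.

CVCVCVCVC


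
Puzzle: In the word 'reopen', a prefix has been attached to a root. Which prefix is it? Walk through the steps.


The word 'reopen' = 're' (prefix) + 'open' (root). The prefix is 're'.

re


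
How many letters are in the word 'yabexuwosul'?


Spell out 'yabexuwosul' and number each letter: y(1), a(2), b(3), e(4), x(5), u(6), w(7), o(8), s(9), u(10), l(11). Total: 11 letters.

11


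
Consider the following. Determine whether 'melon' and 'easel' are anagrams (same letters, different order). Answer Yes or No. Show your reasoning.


Sorted letters of 'melon': 'elmno'
Sorted letters of 'easel': 'aeels'
They do not match.

No


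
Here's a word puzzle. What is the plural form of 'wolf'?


Apply rule: Change -f to -ves. 'wolf' becomes 'wolves'.

wolves


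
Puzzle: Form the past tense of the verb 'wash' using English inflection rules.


Apply rule: Add -ed. 'wash' becomes 'washed'.

washed


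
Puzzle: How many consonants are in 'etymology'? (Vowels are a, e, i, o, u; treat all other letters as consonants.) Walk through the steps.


Consonants in 'etymology': t, y, m, l, g, y = 6 consonants.

6


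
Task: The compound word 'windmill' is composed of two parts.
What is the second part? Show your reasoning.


Split 'windmill' into 'wind' + 'mill'. The second part is 'mill'.

mill


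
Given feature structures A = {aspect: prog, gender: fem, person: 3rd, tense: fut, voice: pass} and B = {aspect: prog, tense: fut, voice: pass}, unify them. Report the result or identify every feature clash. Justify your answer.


Compare features:
aspect: A=prog vs B=prog -> unified: prog
gender: A=fem vs B=_ -> unified: fem
person: A=3rd vs B=_ -> unified: 3rd
tense: A=fut vs B=fut -> unified: fut
voice: A=pass vs B=pass -> unified: pass
No clashes found.

Unified: {aspect: prog, gender: fem, person: 3rd, tense: fut, voice: pass}


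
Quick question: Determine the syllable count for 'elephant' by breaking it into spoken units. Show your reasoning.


Break 'elephant' into syllables: el-e-phant -> el | e | phant = 3 syllables

3 syllables


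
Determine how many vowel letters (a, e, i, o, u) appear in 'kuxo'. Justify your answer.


Vowels in 'kuxo': u, o = 2 vowels.

2


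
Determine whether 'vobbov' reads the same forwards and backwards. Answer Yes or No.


Forward: 'vobbov'
Reversed: 'vobbov'
They are identical.

Yes


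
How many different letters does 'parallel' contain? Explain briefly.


Unique letters in 'parallel': {a, e, l, p, r} = 5 distinct letters.

5


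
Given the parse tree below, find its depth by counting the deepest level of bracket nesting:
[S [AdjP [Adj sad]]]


Count bracket nesting levels:
'[' at pos 0: depth = 1
'[' at pos 3: depth = 2
'[' at pos 9: depth = 3
Maximum depth reached: 3

3


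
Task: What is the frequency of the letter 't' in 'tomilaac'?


Letter 't' in 'tomilaac': found at position(s) 1 = 1 occurrence(s).

1


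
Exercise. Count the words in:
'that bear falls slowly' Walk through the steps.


Split into words: that | bear | falls | slowly = 4 words.

4


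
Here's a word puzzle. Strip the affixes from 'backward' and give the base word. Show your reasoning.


Remove suffix '-ward' from 'backward' to get root 'back'.

back


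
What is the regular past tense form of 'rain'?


Apply rule: Add -ed. 'rain' becomes 'rained'.

rained


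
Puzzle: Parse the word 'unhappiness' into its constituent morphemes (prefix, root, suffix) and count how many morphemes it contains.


Step 1: Identify prefix: 'un' (meaning: not/reverse)
Step 2: Identify root: 'happy'
Step 3: Identify suffix(es): 'ness'
Decomposition: un- (prefix: not/reverse) + happy (root) + -ness (suffix: state of)
Total morphemes: 3

3 morphemes (un- (prefix: not/reverse) + happy (root) + -ness (suffix: state of))


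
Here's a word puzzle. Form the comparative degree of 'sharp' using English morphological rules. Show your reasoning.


Apply comparative formation (add -er): 'sharp' -> 'sharper'.

sharper


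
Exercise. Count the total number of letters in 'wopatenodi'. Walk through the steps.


Spell out 'wopatenodi' and number each letter: w(1), o(2), p(3), a(4), t(5), e(6), n(7), o(8), d(9), i(10). Total: 10 letters.

10


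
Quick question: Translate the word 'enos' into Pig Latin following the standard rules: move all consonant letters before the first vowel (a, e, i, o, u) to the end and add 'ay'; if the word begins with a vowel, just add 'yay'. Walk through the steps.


'enos' starts with a vowel, so add 'yay': 'enosyay'.

enosyay


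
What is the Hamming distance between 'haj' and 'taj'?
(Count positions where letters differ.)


Alignment:
Position 1: 'h' vs 't' = DIFFER
Position 2: 'a' vs 'a' = match
Position 3: 'j' vs 'j' = match
Total differences: 1

1


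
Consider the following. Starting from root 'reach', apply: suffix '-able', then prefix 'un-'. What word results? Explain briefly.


Step 1: Add suffix '-able' to 'reach' = 'reachable'
Step 2: Add prefix 'un-' to 'reachable' = 'unreachable'

unreachable


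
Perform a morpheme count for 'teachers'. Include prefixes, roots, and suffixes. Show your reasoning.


Decomposition: teach (root) + -er (suffix) + -s (plural) = 3 morpheme(s)

3 morphemes


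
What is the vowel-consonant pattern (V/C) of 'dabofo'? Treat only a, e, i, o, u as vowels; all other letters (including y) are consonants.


Letter mapping: d = C, a = V, b = C, o = V, f = C, o = V.

CVCVCV


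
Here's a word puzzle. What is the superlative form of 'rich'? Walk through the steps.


Apply superlative formation (add -est): 'rich' -> 'richest'.

richest


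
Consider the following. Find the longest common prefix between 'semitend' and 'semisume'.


Compare from the start: 4 characters match: 'semi'. Mismatch at position 5: 't' vs 's'.

semi


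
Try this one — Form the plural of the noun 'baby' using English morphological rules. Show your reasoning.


Apply rule: Change -y to -ies (consonant + y). 'baby' becomes 'babies'.

babies


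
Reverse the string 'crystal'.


Reverse 'crystal' character by character: 'latsyrc'.

latsyrc


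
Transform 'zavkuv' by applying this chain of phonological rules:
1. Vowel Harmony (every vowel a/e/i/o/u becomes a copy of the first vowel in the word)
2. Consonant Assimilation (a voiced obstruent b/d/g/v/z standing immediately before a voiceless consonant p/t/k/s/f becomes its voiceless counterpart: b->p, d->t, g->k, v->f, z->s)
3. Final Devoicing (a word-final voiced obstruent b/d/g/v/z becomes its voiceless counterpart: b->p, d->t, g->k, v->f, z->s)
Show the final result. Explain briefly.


Starting form: 'zavkuv'
Rule 1: Vowel Harmony: all vowels become 'a' (matching first vowel). 'zavkuv' -> 'zavkav'
Rule 2: Consonant Assimilation: voiced obstruent before voiceless consonant becomes voiceless ('vk' -> 'fk'). 'zavkav' -> 'zafkav'
Rule 3: Final Devoicing: word-final voiced obstruent 'v' becomes voiceless 'f'. 'zafkav' -> 'zafkaf'
Final form: 'zafkaf'

zafkaf


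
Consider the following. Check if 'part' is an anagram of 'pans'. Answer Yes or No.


Sorted letters of 'part': 'aprt'
Sorted letters of 'pans': 'anps'
They do not match.

No


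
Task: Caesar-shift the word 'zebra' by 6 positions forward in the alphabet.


Shift each letter by 6: z -> f, e -> k, b -> h, r -> x, a -> g. Result: 'fkhxg'.

fkhxg


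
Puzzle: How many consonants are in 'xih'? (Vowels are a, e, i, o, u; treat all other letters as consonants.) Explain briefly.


Consonants in 'xih': x, h = 2 consonants.

2


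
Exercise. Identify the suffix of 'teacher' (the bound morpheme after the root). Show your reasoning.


The word 'teacher' = 'teach' (root) + '-er' (suffix). The suffix is '-er'.

er


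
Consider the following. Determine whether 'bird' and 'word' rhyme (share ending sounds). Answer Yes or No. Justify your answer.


Rime (stressed vowel + following sounds) of 'bird': -ird = /ɜːrd/
Rime of 'word': -ord = /ɜːrd/
/ɜːrd/ and /ɜːrd/ are the same ending sound, so the words rhyme.

Yes


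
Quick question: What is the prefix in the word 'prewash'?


The word 'prewash' = 'pre' (prefix) + 'wash' (root). The prefix is 'pre'.

pre


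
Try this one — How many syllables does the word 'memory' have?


Break 'memory' into syllables: mem-o-ry -> mem | o | ry = 3 syllables

3 syllables


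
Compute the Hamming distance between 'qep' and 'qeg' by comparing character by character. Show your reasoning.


Alignment:
Position 1: 'q' vs 'q' = match
Position 2: 'e' vs 'e' = match
Position 3: 'p' vs 'g' = DIFFER
Total differences: 1

1


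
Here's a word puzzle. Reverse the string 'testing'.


Reverse 'testing' character by character: 'gnitset'.

gnitset


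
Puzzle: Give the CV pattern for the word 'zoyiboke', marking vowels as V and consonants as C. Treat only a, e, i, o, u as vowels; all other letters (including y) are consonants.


Letter mapping: z = C, o = V, y = C, i = V, b = C, o = V, k = C, e = V.

CVCVCVCV


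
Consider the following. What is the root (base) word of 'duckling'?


Remove suffix '-ling' from 'duckling' to get root 'duck'.

duck


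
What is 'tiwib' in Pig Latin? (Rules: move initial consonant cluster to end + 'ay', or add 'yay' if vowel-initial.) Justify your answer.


'tiwib': move consonant cluster 't' to end and add 'ay': 'iwibtay'.

iwibtay


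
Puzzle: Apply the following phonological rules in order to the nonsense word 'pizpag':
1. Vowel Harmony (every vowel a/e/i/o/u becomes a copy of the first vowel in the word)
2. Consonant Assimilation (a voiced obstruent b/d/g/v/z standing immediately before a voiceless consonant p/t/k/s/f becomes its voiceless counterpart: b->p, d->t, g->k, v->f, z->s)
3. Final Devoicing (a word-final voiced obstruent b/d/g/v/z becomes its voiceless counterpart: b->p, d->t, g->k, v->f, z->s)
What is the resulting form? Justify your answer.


Starting form: 'pizpag'
Rule 1: Vowel Harmony: all vowels become 'i' (matching first vowel). 'pizpag' -> 'pizpig'
Rule 2: Consonant Assimilation: voiced obstruent before voiceless consonant becomes voiceless ('zp' -> 'sp'). 'pizpig' -> 'pispig'
Rule 3: Final Devoicing: word-final voiced obstruent 'g' becomes voiceless 'k'. 'pispig' -> 'pispik'
Final form: 'pispik'

pispik


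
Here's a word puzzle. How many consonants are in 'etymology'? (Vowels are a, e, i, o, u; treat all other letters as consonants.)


Consonants in 'etymology': t, y, m, l, g, y = 6 consonants.

6


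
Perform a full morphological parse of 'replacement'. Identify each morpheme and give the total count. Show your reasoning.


Step 1: Identify prefix: 're' (meaning: again)
Step 2: Identify root: 'place'
Step 3: Identify suffix(es): 'ment'
Decomposition: re- (prefix: again) + place (root) + -ment (suffix: action/result)
Total morphemes: 3

3 morphemes (re- (prefix: again) + place (root) + -ment (suffix: action/result))


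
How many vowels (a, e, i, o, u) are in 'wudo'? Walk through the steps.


Vowels in 'wudo': u, o = 2 vowels.

2


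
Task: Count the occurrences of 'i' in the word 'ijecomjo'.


Letter 'i' in 'ijecomjo': found at position(s) 1 = 1 occurrence(s).

1


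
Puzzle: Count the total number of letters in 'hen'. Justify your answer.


Spell out 'hen' and number each letter: h(1), e(2), n(3). Total: 3 letters.

3


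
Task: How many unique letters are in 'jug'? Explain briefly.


Unique letters in 'jug': {g, j, u} = 3 distinct letters.

3


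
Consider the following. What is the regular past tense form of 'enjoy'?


Apply rule: Add -ed. 'enjoy' becomes 'enjoyed'.

enjoyed


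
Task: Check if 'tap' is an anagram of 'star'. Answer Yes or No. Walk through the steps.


Sorted letters of 'tap': 'apt'
Sorted letters of 'star': 'arst'
They do not match.

No


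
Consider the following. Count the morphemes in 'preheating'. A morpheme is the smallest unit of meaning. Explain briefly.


Decomposition: pre- (prefix) + heat (root) + -ing (suffix) = 3 morpheme(s)

3 morphemes


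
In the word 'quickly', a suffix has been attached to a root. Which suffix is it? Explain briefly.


The word 'quickly' = 'quick' (root) + '-ly' (suffix). The suffix is '-ly'.

ly


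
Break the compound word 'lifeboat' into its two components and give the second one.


Split 'lifeboat' into 'life' + 'boat'. The second part is 'boat'.

boat


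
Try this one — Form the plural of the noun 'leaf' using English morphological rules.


Apply rule: Change -f to -ves. 'leaf' becomes 'leaves'.

leaves


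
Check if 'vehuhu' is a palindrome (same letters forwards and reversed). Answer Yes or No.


Forward: 'vehuhu'
Reversed: 'uhuhev'
They differ.

No


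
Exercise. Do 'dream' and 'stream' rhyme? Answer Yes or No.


Rime (stressed vowel + following sounds) of 'dream': -eam = /iːm/
Rime of 'stream': -eam = /iːm/
/iːm/ and /iːm/ are the same ending sound, so the words rhyme.

Yes


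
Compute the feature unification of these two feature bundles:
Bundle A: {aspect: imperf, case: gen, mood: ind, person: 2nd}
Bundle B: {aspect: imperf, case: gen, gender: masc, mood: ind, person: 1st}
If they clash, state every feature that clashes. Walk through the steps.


Compare features:
aspect: A=imperf vs B=imperf -> unified: imperf
case: A=gen vs B=gen -> unified: gen
gender: A=_ vs B=masc -> unified: masc
mood: A=ind vs B=ind -> unified: ind
person: A=2nd vs B=1st -> CLASH
Clash detected on feature 'person' (2nd vs 1st); unification fails.

CLASH on 'person' (2nd vs 1st)


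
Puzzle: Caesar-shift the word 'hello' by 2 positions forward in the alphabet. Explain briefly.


Shift each letter by 2: h -> j, e -> g, l -> n, l -> n, o -> q. Result: 'jgnnq'.

jgnnq


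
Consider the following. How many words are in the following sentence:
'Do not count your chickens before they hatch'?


Split into words: Do | not | count | your | chickens | before | they | hatch = 8 words.

8


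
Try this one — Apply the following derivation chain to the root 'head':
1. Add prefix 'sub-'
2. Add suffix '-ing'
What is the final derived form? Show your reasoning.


Step 1: Add prefix 'sub-' to 'head' = 'subhead'
Step 2: Add suffix '-ing' to 'subhead' = 'subheading'

subheading


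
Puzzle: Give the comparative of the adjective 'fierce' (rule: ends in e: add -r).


Apply comparative formation (ends in e: add -r): 'fierce' -> 'fiercer'.

fiercer


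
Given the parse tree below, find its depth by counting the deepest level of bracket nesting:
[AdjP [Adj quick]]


Count bracket nesting levels:
'[' at pos 0: depth = 1
'[' at pos 6: depth = 2
Maximum depth reached: 2

2


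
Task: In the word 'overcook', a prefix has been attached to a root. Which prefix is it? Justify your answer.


The word 'overcook' = 'over' (prefix) + 'cook' (root). The prefix is 'over'.

over


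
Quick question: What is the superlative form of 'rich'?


Apply superlative formation (add -est): 'rich' -> 'richest'.

richest


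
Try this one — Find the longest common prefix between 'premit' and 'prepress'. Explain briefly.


Compare from the start: 3 characters match: 'pre'. Mismatch at position 4: 'm' vs 'p'.

pre


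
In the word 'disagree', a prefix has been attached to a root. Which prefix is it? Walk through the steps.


The word 'disagree' = 'dis' (prefix) + 'agree' (root). The prefix is 'dis'.

dis


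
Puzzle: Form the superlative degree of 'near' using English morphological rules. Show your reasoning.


Apply superlative formation (add -est): 'near' -> 'nearest'.

nearest


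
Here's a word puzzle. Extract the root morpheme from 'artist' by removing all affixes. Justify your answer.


Remove suffix '-ist' from 'artist' to get root 'art'.

art


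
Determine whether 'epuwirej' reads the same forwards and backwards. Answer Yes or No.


Forward: 'epuwirej'
Reversed: 'jeriwupe'
They differ.

No


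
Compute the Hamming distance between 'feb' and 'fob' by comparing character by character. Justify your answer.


Alignment:
Position 1: 'f' vs 'f' = match
Position 2: 'e' vs 'o' = DIFFER
Position 3: 'b' vs 'b' = match
Total differences: 1

1


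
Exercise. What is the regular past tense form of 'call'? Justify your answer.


Apply rule: Add -ed. 'call' becomes 'called'.

called


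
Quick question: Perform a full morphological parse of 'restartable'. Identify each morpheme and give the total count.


Step 1: Identify prefix: 're' (meaning: again)
Step 2: Identify root: 'start'
Step 3: Identify suffix(es): 'able'
Decomposition: re- (prefix: again) + start (root) + -able (suffix: capable of)
Total morphemes: 3

3 morphemes (re- (prefix: again) + start (root) + -able (suffix: capable of))


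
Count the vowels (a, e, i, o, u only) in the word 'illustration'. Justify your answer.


Vowels in 'illustration': i, u, a, i, o = 5 vowels.

5


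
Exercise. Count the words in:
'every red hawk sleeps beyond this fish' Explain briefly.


Split into words: every | red | hawk | sleeps | beyond | this | fish = 7 words.

7


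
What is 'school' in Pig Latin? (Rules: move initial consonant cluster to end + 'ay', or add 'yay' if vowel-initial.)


'school': move consonant cluster 'sch' to end and add 'ay': 'oolschay'.

oolschay


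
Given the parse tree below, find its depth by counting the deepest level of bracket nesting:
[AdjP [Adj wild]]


Count bracket nesting levels:
'[' at pos 0: depth = 1
'[' at pos 6: depth = 2
Maximum depth reached: 2

2


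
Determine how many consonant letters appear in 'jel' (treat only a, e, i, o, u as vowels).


Consonants in 'jel': j, l = 2 consonants.

2


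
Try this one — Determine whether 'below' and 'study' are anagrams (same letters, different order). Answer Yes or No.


Sorted letters of 'below': 'below'
Sorted letters of 'study': 'dstuy'
They do not match.

No


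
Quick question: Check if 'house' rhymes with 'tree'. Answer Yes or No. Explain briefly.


Rime (stressed vowel + following sounds) of 'house': -ouse = /aʊs/
Rime of 'tree': -ee = /iː/
/aʊs/ and /iː/ are different ending sounds, so the words do not rhyme.

No


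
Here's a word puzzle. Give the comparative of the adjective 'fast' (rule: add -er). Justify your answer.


Apply comparative formation (add -er): 'fast' -> 'faster'.

faster


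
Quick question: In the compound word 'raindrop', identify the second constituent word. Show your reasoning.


Split 'raindrop' into 'rain' + 'drop'. The second part is 'drop'.

drop


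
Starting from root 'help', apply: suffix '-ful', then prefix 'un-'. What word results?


Step 1: Add suffix '-ful' to 'help' = 'helpful'
Step 2: Add prefix 'un-' to 'helpful' = 'unhelpful'

unhelpful


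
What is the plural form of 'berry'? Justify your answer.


Apply rule: Change -y to -ies (consonant + y). 'berry' becomes 'berries'.

berries


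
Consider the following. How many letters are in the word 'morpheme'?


Spell out 'morpheme' and number each letter: m(1), o(2), r(3), p(4), h(5), e(6), m(7), e(8). Total: 8 letters.

8


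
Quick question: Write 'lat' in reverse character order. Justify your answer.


Reverse 'lat' character by character: 'tal'.

tal


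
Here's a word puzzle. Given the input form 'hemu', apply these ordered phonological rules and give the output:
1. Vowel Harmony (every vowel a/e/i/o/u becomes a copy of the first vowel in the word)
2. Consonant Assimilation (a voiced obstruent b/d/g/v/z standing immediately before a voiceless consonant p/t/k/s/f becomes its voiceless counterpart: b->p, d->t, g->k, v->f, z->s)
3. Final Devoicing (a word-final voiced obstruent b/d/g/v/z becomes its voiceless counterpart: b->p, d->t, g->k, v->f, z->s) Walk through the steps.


Starting form: 'hemu'
Rule 1: Vowel Harmony: all vowels become 'e' (matching first vowel). 'hemu' -> 'heme'
Rule 2: Consonant Assimilation: no voiced obstruent (b/d/g/v/z) stands immediately before a voiceless consonant (p/t/k/s/f). No change.
Rule 3: Final Devoicing: the word ends in the vowel 'e', not a consonant. No change.
Final form: 'heme'

heme


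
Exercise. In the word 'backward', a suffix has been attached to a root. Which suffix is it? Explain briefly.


The word 'backward' = 'back' (root) + '-ward' (suffix). The suffix is '-ward'.

ward


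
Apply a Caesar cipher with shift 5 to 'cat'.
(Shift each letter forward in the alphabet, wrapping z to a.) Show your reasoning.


Shift each letter by 5: c -> h, a -> f, t -> y. Result: 'hfy'.

hfy


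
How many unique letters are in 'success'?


Unique letters in 'success': {c, e, s, u} = 4 distinct letters.

4


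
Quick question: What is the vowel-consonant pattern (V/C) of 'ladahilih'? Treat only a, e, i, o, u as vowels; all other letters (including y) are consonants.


Letter mapping: l = C, a = V, d = C, a = V, h = C, i = V, l = C, i = V, h = C.

CVCVCVCVC


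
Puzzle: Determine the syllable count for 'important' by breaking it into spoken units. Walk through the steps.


Break 'important' into syllables: im-por-tant -> im | por | tant = 3 syllables

3 syllables


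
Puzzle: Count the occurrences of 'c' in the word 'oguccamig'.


Letter 'c' in 'oguccamig': found at position(s) 4, 5 = 2 occurrence(s).

2


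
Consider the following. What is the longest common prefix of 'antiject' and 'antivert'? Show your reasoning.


Compare from the start: 4 characters match: 'anti'. Mismatch at position 5: 'j' vs 'v'.

anti


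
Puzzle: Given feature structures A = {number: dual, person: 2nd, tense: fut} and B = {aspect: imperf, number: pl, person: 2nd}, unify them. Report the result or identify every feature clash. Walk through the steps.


Compare features:
aspect: A=_ vs B=imperf -> unified: imperf
number: A=dual vs B=pl -> CLASH
person: A=2nd vs B=2nd -> unified: 2nd
tense: A=fut vs B=_ -> unified: fut
Clash detected on feature 'number' (dual vs pl); unification fails.

CLASH on 'number' (dual vs pl)


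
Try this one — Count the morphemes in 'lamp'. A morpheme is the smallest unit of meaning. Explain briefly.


Decomposition: lamp (free morpheme) = 1 morpheme(s)

1 morphemes


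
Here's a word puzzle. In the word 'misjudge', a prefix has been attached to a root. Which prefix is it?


The word 'misjudge' = 'mis' (prefix) + 'judge' (root). The prefix is 'mis'.

mis


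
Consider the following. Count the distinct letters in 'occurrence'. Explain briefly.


Unique letters in 'occurrence': {c, e, n, o, r, u} = 6 distinct letters.

6


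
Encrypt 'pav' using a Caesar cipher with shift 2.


Shift each letter by 2: p -> r, a -> c, v -> x. Result: 'rcx'.

rcx


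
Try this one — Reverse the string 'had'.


Reverse 'had' character by character: 'dah'.

dah


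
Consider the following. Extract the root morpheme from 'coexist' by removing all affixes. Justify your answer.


Remove prefix 'co' from 'coexist' to get root 'exist'.

exist


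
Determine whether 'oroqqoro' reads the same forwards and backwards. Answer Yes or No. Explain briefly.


Forward: 'oroqqoro'
Reversed: 'oroqqoro'
They are identical.

Yes


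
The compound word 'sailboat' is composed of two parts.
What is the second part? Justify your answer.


Split 'sailboat' into 'sail' + 'boat'. The second part is 'boat'.

boat


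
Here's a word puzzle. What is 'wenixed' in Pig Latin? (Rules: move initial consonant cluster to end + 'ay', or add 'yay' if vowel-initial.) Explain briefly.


'wenixed': move consonant cluster 'w' to end and add 'ay': 'enixedway'.

enixedway


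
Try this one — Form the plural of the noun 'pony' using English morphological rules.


Apply rule: Change -y to -ies (consonant + y). 'pony' becomes 'ponies'.

ponies


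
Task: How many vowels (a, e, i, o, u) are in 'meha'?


Vowels in 'meha': e, a = 2 vowels.

2


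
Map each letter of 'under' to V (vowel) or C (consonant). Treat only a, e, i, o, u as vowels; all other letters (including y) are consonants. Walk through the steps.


Letter mapping: u = V, n = C, d = C, e = V, r = C.

VCCVC


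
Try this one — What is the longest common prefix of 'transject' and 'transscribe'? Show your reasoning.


Compare from the start: 5 characters match: 'trans'. Mismatch at position 6: 'j' vs 's'.

trans


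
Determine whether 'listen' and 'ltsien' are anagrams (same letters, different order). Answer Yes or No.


Sorted letters of 'listen': 'eilnst'
Sorted letters of 'ltsien': 'eilnst'
They match.

Yes


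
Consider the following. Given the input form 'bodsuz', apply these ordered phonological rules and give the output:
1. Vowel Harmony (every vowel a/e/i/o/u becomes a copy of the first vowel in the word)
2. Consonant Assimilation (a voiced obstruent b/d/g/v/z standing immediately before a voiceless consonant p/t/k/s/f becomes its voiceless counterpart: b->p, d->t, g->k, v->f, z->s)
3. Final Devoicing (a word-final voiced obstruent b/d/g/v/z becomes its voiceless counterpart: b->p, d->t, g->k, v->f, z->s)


Starting form: 'bodsuz'
Rule 1: Vowel Harmony: all vowels become 'o' (matching first vowel). 'bodsuz' -> 'bodsoz'
Rule 2: Consonant Assimilation: voiced obstruent before voiceless consonant becomes voiceless ('ds' -> 'ts'). 'bodsoz' -> 'botsoz'
Rule 3: Final Devoicing: word-final voiced obstruent 'z' becomes voiceless 's'. 'botsoz' -> 'botsos'
Final form: 'botsos'

botsos


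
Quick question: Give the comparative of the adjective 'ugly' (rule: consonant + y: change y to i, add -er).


Apply comparative formation (consonant + y: change y to i, add -er): 'ugly' -> 'uglier'.

uglier


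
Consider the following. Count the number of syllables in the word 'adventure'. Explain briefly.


Break 'adventure' into syllables: ad-ven-ture -> ad | ven | ture = 3 syllables

3 syllables


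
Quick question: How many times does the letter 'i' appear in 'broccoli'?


Letter 'i' in 'broccoli': found at position(s) 8 = 1 occurrence(s).

1


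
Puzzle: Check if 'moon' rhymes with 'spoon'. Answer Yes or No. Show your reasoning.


Rime (stressed vowel + following sounds) of 'moon': -oon = /uːn/
Rime of 'spoon': -oon = /uːn/
/uːn/ and /uːn/ are the same ending sound, so the words rhyme.

Yes


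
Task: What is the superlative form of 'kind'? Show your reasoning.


Apply superlative formation (add -est): 'kind' -> 'kindest'.

kindest


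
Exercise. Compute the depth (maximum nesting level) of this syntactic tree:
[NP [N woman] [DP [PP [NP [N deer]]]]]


Count bracket nesting levels:
'[' at pos 0: depth = 1
'[' at pos 4: depth = 2
'[' at pos 14: depth = 2
'[' at pos 18: depth = 3
'[' at pos 22: depth = 4
'[' at pos 26: depth = 5
Maximum depth reached: 5

5


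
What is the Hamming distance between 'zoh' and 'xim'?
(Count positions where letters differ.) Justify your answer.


Alignment:
Position 1: 'z' vs 'x' = DIFFER
Position 2: 'o' vs 'i' = DIFFER
Position 3: 'h' vs 'm' = DIFFER
Total differences: 3

3


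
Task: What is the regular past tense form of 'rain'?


Apply rule: Add -ed. 'rain' becomes 'rained'.

rained


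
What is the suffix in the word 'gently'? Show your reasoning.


The word 'gently' = 'gentle' (root) + '-ly' (suffix). The suffix is '-ly'.

ly


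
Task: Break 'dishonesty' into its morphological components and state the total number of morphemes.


Step 1: Identify prefix: 'dis' (meaning: not/apart)
Step 2: Identify root: 'honest'
Step 3: Identify suffix(es): 'y'
Decomposition: dis- (prefix: not/apart) + honest (root) + -y (suffix: quality)
Total morphemes: 3

3 morphemes (dis- (prefix: not/apart) + honest (root) + -y (suffix: quality))


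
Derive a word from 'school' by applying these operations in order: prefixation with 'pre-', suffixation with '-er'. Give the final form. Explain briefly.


Step 1: Add prefix 'pre-' to 'school' = 'preschool'
Step 2: Add suffix '-er' to 'preschool' = 'preschooler'

preschooler


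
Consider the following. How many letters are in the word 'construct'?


Spell out 'construct' and number each letter: c(1), o(2), n(3), s(4), t(5), r(6), u(7), c(8), t(9). Total: 9 letters.

9


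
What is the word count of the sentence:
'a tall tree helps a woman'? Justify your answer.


Split into words: a | tall | tree | helps | a | woman = 6 words.

6
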